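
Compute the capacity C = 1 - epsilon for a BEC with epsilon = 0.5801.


C = 1 - epsilon = 1 - 0.5801 = 0.4199

0.4199 bits


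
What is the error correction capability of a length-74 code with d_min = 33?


Correction capability = floor((d-1)/2) = floor((33-1)/2) = 16

16 errors


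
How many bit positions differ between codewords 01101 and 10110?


Count differing positions: ^ ^ . ^ ^ = 4 differences

4


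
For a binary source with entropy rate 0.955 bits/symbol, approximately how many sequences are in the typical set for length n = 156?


log2|A_typical| = nH = 156 * 0.955 = 148.98, so |A_typical| ~ 2^148.98 = 7.038e+44

7.038e+44


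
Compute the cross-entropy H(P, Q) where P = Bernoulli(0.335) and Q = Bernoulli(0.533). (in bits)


H(P,Q) = -p*log2(q) - (1-p)*log2(1-q). -0.335*log2(0.533) = 0.304111; -0.665*log2(0.467) = 0.730506. H(P,Q) = 0.304111 + 0.730506 = 1.0346

1.0346 bits


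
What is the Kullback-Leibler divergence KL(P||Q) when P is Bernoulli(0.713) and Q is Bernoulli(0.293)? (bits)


KL = p*log2(p/q) + (1-p)*log2((1-p)/(1-q)) = 0.713*log2(0.713/0.293) + 0.287*log2(0.287/0.707) = 0.5415

0.5415 bits


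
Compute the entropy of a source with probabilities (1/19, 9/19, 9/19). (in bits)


H = -sum(p_i * log2(p_i)). Terms: -(1/19)*log2(1/19) = 0.223575; -(9/19)*log2(9/19) = 0.510633; -(9/19)*log2(9/19) = 0.510633. H = 0.223575 + 0.510633 + 0.510633 = 1.2448

1.2448 bits


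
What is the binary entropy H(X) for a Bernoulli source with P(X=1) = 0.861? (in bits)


H = -p*log2(p) - (1-p)*log2(1-p). -0.861*log2(0.861) = 0.185903; -0.139*log2(0.139) = 0.395711. H = 0.185903 + 0.395711 = 0.5816

0.5816 bits


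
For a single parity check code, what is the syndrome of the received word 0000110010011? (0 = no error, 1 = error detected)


Syndrome = XOR of all bits = 0 XOR 0 XOR 0 XOR 0 XOR 1 XOR 1 XOR 0 XOR 0 XOR 1 XOR 0 XOR 0 XOR 1 XOR 1 = 1

1


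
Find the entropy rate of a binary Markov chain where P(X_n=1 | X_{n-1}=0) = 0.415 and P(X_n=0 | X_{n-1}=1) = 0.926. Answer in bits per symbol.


Stationary distribution: pi_0 = p10/(p01+p10) = 0.6905, pi_1 = 0.3095. Entropy rate H' = pi_0*H(p01) + pi_1*H(p10) = 0.6905*0.9791 + 0.3095*0.3807 = 0.7939

0.7939 bits/symbol


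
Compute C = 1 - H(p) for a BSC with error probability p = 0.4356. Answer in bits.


H(p) = -p*log2(p) - (1-p)*log2(1-p) = -0.4356*log2(0.4356) - 0.5644*log2(0.5644) = 0.522251 + 0.465749 = 0.988. C = 1 - H(p) = 1 - 0.988 = 0.012

0.012 bits


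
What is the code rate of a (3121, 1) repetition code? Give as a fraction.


Rate = k/n = 1/3121

1/3121


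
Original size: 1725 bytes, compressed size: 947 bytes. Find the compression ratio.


Ratio = original / compressed = 1725 / 947 = 1.8215

1.8215


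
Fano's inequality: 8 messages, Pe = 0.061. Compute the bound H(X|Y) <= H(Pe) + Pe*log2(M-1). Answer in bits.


H(Pe) = -Pe*log2(Pe) - (1-Pe)*log2(1-Pe) = -0.061*log2(0.061) - 0.939*log2(0.939) = 0.246138 + 0.085264 = 0.3314. Pe*log2(M-1) = 0.061*log2(7) = 0.171249. Bound = H(Pe) + Pe*log2(M-1) = 0.246138 + 0.085264 + 0.171249 = 0.5027

0.5027 bits


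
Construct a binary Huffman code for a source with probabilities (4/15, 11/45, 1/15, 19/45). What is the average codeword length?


Huffman construction (repeatedly merge the two least-probable nodes; each merge adds 1 bit to every symbol beneath it): 1/15 + 11/45 = 14/45; 4/15 + 14/45 = 26/45; 19/45 + 26/45 = 1. Resulting codeword lengths (in the order the probabilities were given): (2, 3, 3, 1). L_avg = sum(p_i * l_i) = 4/15*2 + 11/45*3 + 1/15*3 + 19/45*1 = 17/9 = 1.8889

1.8889 bits


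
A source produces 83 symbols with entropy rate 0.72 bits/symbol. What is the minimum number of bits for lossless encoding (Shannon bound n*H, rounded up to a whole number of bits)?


Minimum bits >= n * H = 83 * 0.72 = 59.76, rounded up to a whole number of bits = 60

60 bits


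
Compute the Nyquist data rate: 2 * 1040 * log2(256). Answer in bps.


Rate = 2 * B * log2(M) = 2 * 1040 * 8.0 = 16640.0

16640.0 bps


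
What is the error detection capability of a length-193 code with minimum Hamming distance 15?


Detection capability = d_min - 1 = 15 - 1 = 14

14 errors


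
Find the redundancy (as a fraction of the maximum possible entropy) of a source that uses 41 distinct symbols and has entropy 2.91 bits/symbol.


H_max = log2(K) = log2(41) = 5.3576 bits/symbol. Redundancy = 1 - H/H_max = 1 - 2.91/5.3576 = 1 - 0.5432 = 0.4568

0.4568


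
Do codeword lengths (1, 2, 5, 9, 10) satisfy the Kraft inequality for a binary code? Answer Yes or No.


Kraft sum = sum(2^(-l_i)) = 0.7842, need <= 1. Result: satisfied (a binary prefix-free code with these lengths exists)

Yes


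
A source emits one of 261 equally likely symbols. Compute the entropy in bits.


H = log2(n) = log2(261) = 8.0279

8.0279 bits


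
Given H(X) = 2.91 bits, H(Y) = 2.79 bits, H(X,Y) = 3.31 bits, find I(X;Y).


I(X;Y) = H(X) + H(Y) - H(X,Y) = 2.91 + 2.79 - 3.31 = 2.39

2.39 bits


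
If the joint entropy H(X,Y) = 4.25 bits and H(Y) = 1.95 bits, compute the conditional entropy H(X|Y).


H(X|Y) = H(X,Y) - H(Y) = 4.25 - 1.95 = 2.3

2.3 bits


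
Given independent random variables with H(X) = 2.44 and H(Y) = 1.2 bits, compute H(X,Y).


For independent variables, H(X,Y) = H(X) + H(Y) = 2.44 + 1.2 = 3.64

3.64 bits


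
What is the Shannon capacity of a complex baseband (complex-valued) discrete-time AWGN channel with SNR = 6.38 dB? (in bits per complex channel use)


SNR_linear = 10^(6.38/10) = 4.3451; C = log2(1 + SNR_linear) = log2(1 + 4.3451) = 2.4182

2.4182 bits/channel use


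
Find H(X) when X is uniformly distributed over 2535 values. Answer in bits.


H = log2(n) = log2(2535) = 11.3078

11.3078 bits


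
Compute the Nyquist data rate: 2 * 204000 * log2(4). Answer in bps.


Rate = 2 * B * log2(M) = 2 * 204000 * 2.0 = 816000.0

816000.0 bps


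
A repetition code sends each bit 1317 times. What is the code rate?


Rate = k/n = 1/1317

1/1317


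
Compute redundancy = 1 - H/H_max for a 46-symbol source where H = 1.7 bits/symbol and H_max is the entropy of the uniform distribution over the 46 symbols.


H_max = log2(K) = log2(46) = 5.5236 bits/symbol. Redundancy = 1 - H/H_max = 1 - 1.7/5.5236 = 1 - 0.3078 = 0.6922

0.6922


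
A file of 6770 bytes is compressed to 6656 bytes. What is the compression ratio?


Ratio = original / compressed = 6770 / 6656 = 1.0171

1.0171


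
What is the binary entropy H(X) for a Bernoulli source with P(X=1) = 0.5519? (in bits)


H = -p*log2(p) - (1-p)*log2(1-p). -0.5519*log2(0.5519) = 0.473266; -0.4481*log2(0.4481) = 0.518948. H = 0.473266 + 0.518948 = 0.9922

0.9922 bits


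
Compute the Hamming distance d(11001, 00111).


Count differing positions: ^ ^ ^ ^ . = 4 differences

4


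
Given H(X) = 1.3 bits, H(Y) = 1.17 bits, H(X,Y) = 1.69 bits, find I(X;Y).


I(X;Y) = H(X) + H(Y) - H(X,Y) = 1.3 + 1.17 - 1.69 = 0.78

0.78 bits


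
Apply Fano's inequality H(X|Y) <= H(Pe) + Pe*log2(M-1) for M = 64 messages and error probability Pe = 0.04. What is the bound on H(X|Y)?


H(Pe) = -Pe*log2(Pe) - (1-Pe)*log2(1-Pe) = -0.04*log2(0.04) - 0.96*log2(0.96) = 0.185754 + 0.056538 = 0.2423. Pe*log2(M-1) = 0.04*log2(63) = 0.239091. Bound = H(Pe) + Pe*log2(M-1) = 0.185754 + 0.056538 + 0.239091 = 0.4814

0.4814 bits


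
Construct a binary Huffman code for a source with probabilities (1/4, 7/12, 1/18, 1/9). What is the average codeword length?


Huffman construction (repeatedly merge the two least-probable nodes; each merge adds 1 bit to every symbol beneath it): 1/18 + 1/9 = 1/6; 1/6 + 1/4 = 5/12; 5/12 + 7/12 = 1. Resulting codeword lengths (in the order the probabilities were given): (2, 1, 3, 3). L_avg = sum(p_i * l_i) = 1/4*2 + 7/12*1 + 1/18*3 + 1/9*3 = 19/12 = 1.5833

1.5833 bits


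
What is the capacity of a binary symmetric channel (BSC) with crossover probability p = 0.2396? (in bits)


H(p) = -p*log2(p) - (1-p)*log2(1-p) = -0.2396*log2(0.2396) - 0.7604*log2(0.7604) = 0.493888 + 0.300487 = 0.7944. C = 1 - H(p) = 1 - 0.7944 = 0.2056

0.2056 bits


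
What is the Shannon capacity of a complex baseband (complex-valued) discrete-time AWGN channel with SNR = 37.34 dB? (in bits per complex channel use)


SNR_linear = 10^(37.34/10) = 5420.0089; C = log2(1 + SNR_linear) = log2(1 + 5420.0089) = 12.4043

12.4043 bits/channel use


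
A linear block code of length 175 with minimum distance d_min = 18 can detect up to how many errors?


Detection capability = d_min - 1 = 18 - 1 = 17

17 errors


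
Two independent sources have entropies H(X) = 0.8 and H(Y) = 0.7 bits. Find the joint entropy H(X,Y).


For independent variables, H(X,Y) = H(X) + H(Y) = 0.8 + 0.7 = 1.5

1.5 bits


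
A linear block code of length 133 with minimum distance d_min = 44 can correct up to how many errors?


Correction capability = floor((d-1)/2) = floor((44-1)/2) = 21

21 errors


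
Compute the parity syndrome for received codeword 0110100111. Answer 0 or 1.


Syndrome = XOR of all bits = 0 XOR 1 XOR 1 XOR 0 XOR 1 XOR 0 XOR 0 XOR 1 XOR 1 XOR 1 = 0

0


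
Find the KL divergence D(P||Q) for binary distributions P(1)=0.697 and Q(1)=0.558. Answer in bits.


KL = p*log2(p/q) + (1-p)*log2((1-p)/(1-q)) = 0.697*log2(0.697/0.558) + 0.303*log2(0.303/0.442) = 0.0586

0.0586 bits


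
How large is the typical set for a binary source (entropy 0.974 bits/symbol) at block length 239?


log2|A_typical| = nH = 239 * 0.974 = 232.786, so |A_typical| ~ 2^232.786 = 1.190e+70

1.190e+70


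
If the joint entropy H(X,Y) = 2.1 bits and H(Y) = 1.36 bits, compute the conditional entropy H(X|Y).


H(X|Y) = H(X,Y) - H(Y) = 2.1 - 1.36 = 0.74

0.74 bits


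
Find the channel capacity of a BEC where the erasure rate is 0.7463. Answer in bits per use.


C = 1 - epsilon = 1 - 0.7463 = 0.2537

0.2537 bits


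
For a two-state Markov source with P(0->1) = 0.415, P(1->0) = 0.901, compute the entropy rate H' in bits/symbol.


Stationary distribution: pi_0 = p10/(p01+p10) = 0.6847, pi_1 = 0.3153. Entropy rate H' = pi_0*H(p01) + pi_1*H(p10) = 0.6847*0.9791 + 0.3153*0.4658 = 0.8172

0.8172 bits/symbol


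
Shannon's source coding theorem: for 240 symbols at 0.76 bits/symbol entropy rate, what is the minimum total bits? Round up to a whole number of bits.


Minimum bits >= n * H = 240 * 0.76 = 182.4, rounded up to a whole number of bits = 183

183 bits


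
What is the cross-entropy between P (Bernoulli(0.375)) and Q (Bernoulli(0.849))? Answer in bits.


H(P,Q) = -p*log2(q) - (1-p)*log2(1-q). -0.375*log2(0.849) = 0.088561; -0.625*log2(0.151) = 1.704612. H(P,Q) = 0.088561 + 1.704612 = 1.7932

1.7932 bits


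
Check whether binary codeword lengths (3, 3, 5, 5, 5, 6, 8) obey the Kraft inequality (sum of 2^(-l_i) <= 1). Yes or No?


Kraft sum = sum(2^(-l_i)) = 0.3633, need <= 1. Result: satisfied (a binary prefix-free code with these lengths exists)

Yes


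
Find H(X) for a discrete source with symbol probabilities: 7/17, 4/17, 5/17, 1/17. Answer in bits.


H = -sum(p_i * log2(p_i)). Terms: -(7/17)*log2(7/17) = 0.527103; -(4/17)*log2(4/17) = 0.491168; -(5/17)*log2(5/17) = 0.519275; -(1/17)*log2(1/17) = 0.240439. H = 0.527103 + 0.491168 + 0.519275 + 0.240439 = 1.778

1.778 bits


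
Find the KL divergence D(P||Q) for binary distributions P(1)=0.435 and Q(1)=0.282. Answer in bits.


KL = p*log2(p/q) + (1-p)*log2((1-p)/(1-q)) = 0.435*log2(0.435/0.282) + 0.565*log2(0.565/0.718) = 0.0767

0.0767 bits


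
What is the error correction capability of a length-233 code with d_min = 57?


Correction capability = floor((d-1)/2) = floor((57-1)/2) = 28

28 errors


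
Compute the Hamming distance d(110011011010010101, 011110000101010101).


Count differing positions: ^ . ^ ^ . ^ . ^ ^ ^ ^ ^ . . . . . . = 9 differences

9


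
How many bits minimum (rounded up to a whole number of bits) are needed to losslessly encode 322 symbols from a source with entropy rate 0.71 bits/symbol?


Minimum bits >= n * H = 322 * 0.71 = 228.62, rounded up to a whole number of bits = 229

229 bits


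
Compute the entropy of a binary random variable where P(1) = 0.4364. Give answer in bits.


H = -p*log2(p) - (1-p)*log2(1-p). -0.4364*log2(0.4364) = 0.522055; -0.5636*log2(0.5636) = 0.466242. H = 0.522055 + 0.466242 = 0.9883

0.9883 bits


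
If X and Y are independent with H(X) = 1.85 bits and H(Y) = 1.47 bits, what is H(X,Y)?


For independent variables, H(X,Y) = H(X) + H(Y) = 1.85 + 1.47 = 3.32

3.32 bits


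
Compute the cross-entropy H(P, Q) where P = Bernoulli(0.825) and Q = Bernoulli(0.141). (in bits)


H(P,Q) = -p*log2(q) - (1-p)*log2(1-q). -0.825*log2(0.141) = 2.331642; -0.175*log2(0.859) = 0.038372. H(P,Q) = 2.331642 + 0.038372 = 2.37

2.37 bits


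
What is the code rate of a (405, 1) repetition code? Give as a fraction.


Rate = k/n = 1/405

1/405


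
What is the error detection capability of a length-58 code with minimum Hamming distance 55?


Detection capability = d_min - 1 = 55 - 1 = 54

54 errors


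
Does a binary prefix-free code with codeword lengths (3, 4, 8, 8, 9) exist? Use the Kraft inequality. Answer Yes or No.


Kraft sum = sum(2^(-l_i)) = 0.1973, need <= 1. Result: satisfied (a binary prefix-free code with these lengths exists)

Yes


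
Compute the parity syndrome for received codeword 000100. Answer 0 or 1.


Syndrome = XOR of all bits = 0 XOR 0 XOR 0 XOR 1 XOR 0 XOR 0 = 1

1


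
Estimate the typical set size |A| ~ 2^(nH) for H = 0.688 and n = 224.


log2|A_typical| = nH = 224 * 0.688 = 154.112, so |A_typical| ~ 2^154.112 = 2.468e+46

2.468e+46


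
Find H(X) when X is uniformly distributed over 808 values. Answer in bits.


H = log2(n) = log2(808) = 9.6582

9.6582 bits


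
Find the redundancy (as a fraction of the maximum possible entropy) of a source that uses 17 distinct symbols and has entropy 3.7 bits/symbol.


H_max = log2(K) = log2(17) = 4.0875 bits/symbol. Redundancy = 1 - H/H_max = 1 - 3.7/4.0875 = 1 - 0.9052 = 0.0948

0.0948


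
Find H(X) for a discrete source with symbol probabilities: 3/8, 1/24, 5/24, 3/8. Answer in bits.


H = -sum(p_i * log2(p_i)). Terms: -(3/8)*log2(3/8) = 0.530639; -(1/24)*log2(1/24) = 0.191040; -(5/24)*log2(5/24) = 0.471466; -(3/8)*log2(3/8) = 0.530639. H = 0.530639 + 0.191040 + 0.471466 + 0.530639 = 1.7238

1.7238 bits


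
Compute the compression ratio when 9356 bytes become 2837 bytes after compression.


Ratio = original / compressed = 9356 / 2837 = 3.2978

3.2978


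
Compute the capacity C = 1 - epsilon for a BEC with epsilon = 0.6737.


C = 1 - epsilon = 1 - 0.6737 = 0.3263

0.3263 bits


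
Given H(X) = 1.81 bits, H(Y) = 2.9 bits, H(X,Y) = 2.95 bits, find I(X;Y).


I(X;Y) = H(X) + H(Y) - H(X,Y) = 1.81 + 2.9 - 2.95 = 1.76

1.76 bits


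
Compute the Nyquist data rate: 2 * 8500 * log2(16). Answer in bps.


Rate = 2 * B * log2(M) = 2 * 8500 * 4.0 = 68000.0

68000.0 bps


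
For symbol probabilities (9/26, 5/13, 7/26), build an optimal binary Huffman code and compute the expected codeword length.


Huffman construction (repeatedly merge the two least-probable nodes; each merge adds 1 bit to every symbol beneath it): 7/26 + 9/26 = 8/13; 5/13 + 8/13 = 1. Resulting codeword lengths (in the order the probabilities were given): (2, 1, 2). L_avg = sum(p_i * l_i) = 9/26*2 + 5/13*1 + 7/26*2 = 21/13 = 1.6154

1.6154 bits


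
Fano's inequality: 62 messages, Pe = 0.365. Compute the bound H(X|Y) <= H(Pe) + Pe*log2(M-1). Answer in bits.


H(Pe) = -Pe*log2(Pe) - (1-Pe)*log2(1-Pe) = -0.365*log2(0.365) - 0.635*log2(0.635) = 0.530722 + 0.416034 = 0.9468. Pe*log2(M-1) = 0.365*log2(61) = 2.164719. Bound = H(Pe) + Pe*log2(M-1) = 0.530722 + 0.416034 + 2.164719 = 3.1115

3.1115 bits


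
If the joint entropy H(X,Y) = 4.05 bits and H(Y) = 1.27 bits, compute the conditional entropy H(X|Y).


H(X|Y) = H(X,Y) - H(Y) = 4.05 - 1.27 = 2.78

2.78 bits


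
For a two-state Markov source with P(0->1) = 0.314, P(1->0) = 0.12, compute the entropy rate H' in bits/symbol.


Stationary distribution: pi_0 = p10/(p01+p10) = 0.2765, pi_1 = 0.7235. Entropy rate H' = pi_0*H(p01) + pi_1*H(p10) = 0.2765*0.8977 + 0.7235*0.5294 = 0.6312

0.6312 bits/symbol


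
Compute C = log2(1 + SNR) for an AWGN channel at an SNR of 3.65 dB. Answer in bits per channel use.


SNR_linear = 10^(3.65/10) = 2.3174; C = log2(1 + SNR_linear) = log2(1 + 2.3174) = 1.7301

1.7301 bits/channel use


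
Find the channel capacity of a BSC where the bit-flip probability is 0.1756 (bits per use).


H(p) = -p*log2(p) - (1-p)*log2(1-p) = -0.1756*log2(0.1756) - 0.8244*log2(0.8244) = 0.440692 + 0.229664 = 0.6704. C = 1 - H(p) = 1 - 0.6704 = 0.3296

0.3296 bits


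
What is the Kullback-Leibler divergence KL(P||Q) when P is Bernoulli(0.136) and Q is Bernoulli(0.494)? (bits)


KL = p*log2(p/q) + (1-p)*log2((1-p)/(1-q)) = 0.136*log2(0.136/0.494) + 0.864*log2(0.864/0.506) = 0.4138

0.4138 bits


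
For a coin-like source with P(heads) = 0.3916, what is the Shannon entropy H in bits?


H = -p*log2(p) - (1-p)*log2(1-p). -0.3916*log2(0.3916) = 0.529658; -0.6084*log2(0.6084) = 0.436167. H = 0.529658 + 0.436167 = 0.9658

0.9658 bits


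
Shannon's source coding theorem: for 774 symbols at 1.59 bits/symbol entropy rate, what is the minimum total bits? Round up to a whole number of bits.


Minimum bits >= n * H = 774 * 1.59 = 1230.66, rounded up to a whole number of bits = 1231

1231 bits


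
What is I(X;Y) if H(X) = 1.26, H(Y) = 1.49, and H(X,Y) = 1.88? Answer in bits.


I(X;Y) = H(X) + H(Y) - H(X,Y) = 1.26 + 1.49 - 1.88 = 0.87

0.87 bits


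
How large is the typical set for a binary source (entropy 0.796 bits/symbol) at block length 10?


log2|A_typical| = nH = 10 * 0.796 = 7.96, so |A_typical| ~ 2^7.96 = 2.490e+02

2.490e+02


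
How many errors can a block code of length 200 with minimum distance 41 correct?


Correction capability = floor((d-1)/2) = floor((41-1)/2) = 20

20 errors


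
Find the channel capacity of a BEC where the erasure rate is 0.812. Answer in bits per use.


C = 1 - epsilon = 1 - 0.812 = 0.188

0.188 bits


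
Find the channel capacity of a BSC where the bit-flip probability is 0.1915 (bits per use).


H(p) = -p*log2(p) - (1-p)*log2(1-p) = -0.1915*log2(0.1915) - 0.8085*log2(0.8085) = 0.456648 + 0.247951 = 0.7046. C = 1 - H(p) = 1 - 0.7046 = 0.2954

0.2954 bits


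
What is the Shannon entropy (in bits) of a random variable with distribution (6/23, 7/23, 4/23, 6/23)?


H = -sum(p_i * log2(p_i)). Terms: -(6/23)*log2(6/23) = 0.505722; -(7/23)*log2(7/23) = 0.522324; -(4/23)*log2(4/23) = 0.438880; -(6/23)*log2(6/23) = 0.505722. H = 0.505722 + 0.522324 + 0.438880 + 0.505722 = 1.9726

1.9726 bits


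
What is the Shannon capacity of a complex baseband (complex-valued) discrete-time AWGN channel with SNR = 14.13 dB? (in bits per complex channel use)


SNR_linear = 10^(14.13/10) = 25.8821; C = log2(1 + SNR_linear) = log2(1 + 25.8821) = 4.7486

4.7486 bits/channel use


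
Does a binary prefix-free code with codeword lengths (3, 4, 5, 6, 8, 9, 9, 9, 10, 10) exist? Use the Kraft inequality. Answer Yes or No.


Kraft sum = sum(2^(-l_i)) = 0.2461, need <= 1. Result: satisfied (a binary prefix-free code with these lengths exists)

Yes


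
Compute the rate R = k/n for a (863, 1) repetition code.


Rate = k/n = 1/863

1/863


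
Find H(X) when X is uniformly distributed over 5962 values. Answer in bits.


H = log2(n) = log2(5962) = 12.5416

12.5416 bits


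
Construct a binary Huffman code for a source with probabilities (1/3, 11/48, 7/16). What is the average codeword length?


Huffman construction (repeatedly merge the two least-probable nodes; each merge adds 1 bit to every symbol beneath it): 11/48 + 1/3 = 9/16; 7/16 + 9/16 = 1. Resulting codeword lengths (in the order the probabilities were given): (2, 2, 1). L_avg = sum(p_i * l_i) = 1/3*2 + 11/48*2 + 7/16*1 = 25/16 = 1.5625

1.5625 bits


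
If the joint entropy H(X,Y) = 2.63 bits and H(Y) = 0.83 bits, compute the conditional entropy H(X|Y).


H(X|Y) = H(X,Y) - H(Y) = 2.63 - 0.83 = 1.8

1.8 bits


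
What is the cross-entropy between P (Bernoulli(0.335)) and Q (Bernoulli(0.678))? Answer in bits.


H(P,Q) = -p*log2(q) - (1-p)*log2(1-q). -0.335*log2(0.678) = 0.187815; -0.665*log2(0.322) = 1.087187. H(P,Q) = 0.187815 + 1.087187 = 1.275

1.275 bits


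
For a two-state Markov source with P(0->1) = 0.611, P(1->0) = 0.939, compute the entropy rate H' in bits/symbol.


Stationary distribution: pi_0 = p10/(p01+p10) = 0.6058, pi_1 = 0.3942. Entropy rate H' = pi_0*H(p01) + pi_1*H(p10) = 0.6058*0.9642 + 0.3942*0.3314 = 0.7147

0.7147 bits/symbol


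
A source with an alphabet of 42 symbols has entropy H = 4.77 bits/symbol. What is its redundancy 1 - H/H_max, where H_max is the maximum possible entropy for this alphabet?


H_max = log2(K) = log2(42) = 5.3923 bits/symbol. Redundancy = 1 - H/H_max = 1 - 4.77/5.3923 = 1 - 0.8846 = 0.1154

0.1154


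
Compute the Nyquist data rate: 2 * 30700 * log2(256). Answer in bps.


Rate = 2 * B * log2(M) = 2 * 30700 * 8.0 = 491200.0

491200.0 bps


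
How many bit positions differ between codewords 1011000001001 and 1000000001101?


Count differing positions: . . ^ ^ . . . . . . ^ . . = 3 differences

3


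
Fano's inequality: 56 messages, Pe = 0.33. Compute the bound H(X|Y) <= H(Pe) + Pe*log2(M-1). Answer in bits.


H(Pe) = -Pe*log2(Pe) - (1-Pe)*log2(1-Pe) = -0.33*log2(0.33) - 0.67*log2(0.67) = 0.527822 + 0.387104 = 0.9149. Pe*log2(M-1) = 0.33*log2(55) = 1.907849. Bound = H(Pe) + Pe*log2(M-1) = 0.527822 + 0.387104 + 1.907849 = 2.8228

2.8228 bits


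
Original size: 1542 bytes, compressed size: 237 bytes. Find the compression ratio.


Ratio = original / compressed = 1542 / 237 = 6.5063

6.5063


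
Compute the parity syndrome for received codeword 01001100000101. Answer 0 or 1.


Syndrome = XOR of all bits = 0 XOR 1 XOR 0 XOR 0 XOR 1 XOR 1 XOR 0 XOR 0 XOR 0 XOR 0 XOR 0 XOR 1 XOR 0 XOR 1 = 1

1


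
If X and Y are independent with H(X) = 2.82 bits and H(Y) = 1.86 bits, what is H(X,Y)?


For independent variables, H(X,Y) = H(X) + H(Y) = 2.82 + 1.86 = 4.68

4.68 bits


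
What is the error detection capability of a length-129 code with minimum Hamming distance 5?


Detection capability = d_min - 1 = 5 - 1 = 4

4 errors


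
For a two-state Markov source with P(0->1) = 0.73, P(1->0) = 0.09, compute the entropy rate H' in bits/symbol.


Stationary distribution: pi_0 = p10/(p01+p10) = 0.1098, pi_1 = 0.8902. Entropy rate H' = pi_0*H(p01) + pi_1*H(p10) = 0.1098*0.8415 + 0.8902*0.4365 = 0.4809

0.4809 bits/symbol


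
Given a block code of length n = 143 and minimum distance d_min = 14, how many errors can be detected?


Detection capability = d_min - 1 = 14 - 1 = 13

13 errors


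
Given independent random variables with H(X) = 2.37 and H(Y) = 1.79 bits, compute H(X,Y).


For independent variables, H(X,Y) = H(X) + H(Y) = 2.37 + 1.79 = 4.16

4.16 bits


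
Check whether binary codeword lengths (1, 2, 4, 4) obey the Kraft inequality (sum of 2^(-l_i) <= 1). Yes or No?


Kraft sum = sum(2^(-l_i)) = 0.875, need <= 1. Result: satisfied (a binary prefix-free code with these lengths exists)

Yes


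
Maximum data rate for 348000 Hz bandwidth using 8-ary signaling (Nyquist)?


Rate = 2 * B * log2(M) = 2 * 348000 * 3.0 = 2088000.0

2088000.0 bps


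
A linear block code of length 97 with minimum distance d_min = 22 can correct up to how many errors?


Correction capability = floor((d-1)/2) = floor((22-1)/2) = 10

10 errors


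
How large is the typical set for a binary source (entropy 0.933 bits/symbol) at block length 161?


log2|A_typical| = nH = 161 * 0.933 = 150.213, so |A_typical| ~ 2^150.213 = 1.654e+45

1.654e+45


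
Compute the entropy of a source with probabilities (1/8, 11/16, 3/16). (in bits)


H = -sum(p_i * log2(p_i)). Terms: -(1/8)*log2(1/8) = 0.375000; -(11/16)*log2(11/16) = 0.371641; -(3/16)*log2(3/16) = 0.452820. H = 0.375000 + 0.371641 + 0.452820 = 1.1995

1.1995 bits


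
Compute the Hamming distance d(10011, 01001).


Count differing positions: ^ ^ . ^ . = 3 differences

3


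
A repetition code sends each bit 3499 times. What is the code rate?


Rate = k/n = 1/3499

1/3499


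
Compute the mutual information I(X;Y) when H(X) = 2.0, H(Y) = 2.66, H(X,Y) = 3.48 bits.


I(X;Y) = H(X) + H(Y) - H(X,Y) = 2.0 + 2.66 - 3.48 = 1.18

1.18 bits


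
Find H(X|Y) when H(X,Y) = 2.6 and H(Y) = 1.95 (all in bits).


H(X|Y) = H(X,Y) - H(Y) = 2.6 - 1.95 = 0.65

0.65 bits


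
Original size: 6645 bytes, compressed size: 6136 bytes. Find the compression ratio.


Ratio = original / compressed = 6645 / 6136 = 1.083

1.083


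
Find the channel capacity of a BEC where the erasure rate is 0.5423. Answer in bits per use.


C = 1 - epsilon = 1 - 0.5423 = 0.4577

0.4577 bits


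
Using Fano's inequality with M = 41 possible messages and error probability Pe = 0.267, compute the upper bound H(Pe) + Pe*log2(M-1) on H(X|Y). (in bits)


H(Pe) = -Pe*log2(Pe) - (1-Pe)*log2(1-Pe) = -0.267*log2(0.267) - 0.733*log2(0.733) = 0.508659 + 0.328468 = 0.8371. Pe*log2(M-1) = 0.267*log2(40) = 1.420955. Bound = H(Pe) + Pe*log2(M-1) = 0.508659 + 0.328468 + 1.420955 = 2.2581

2.2581 bits


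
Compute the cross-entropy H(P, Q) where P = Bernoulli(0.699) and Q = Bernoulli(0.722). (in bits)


H(P,Q) = -p*log2(q) - (1-p)*log2(1-q). -0.699*log2(0.722) = 0.328481; -0.301*log2(0.278) = 0.555900. H(P,Q) = 0.328481 + 0.555900 = 0.8844

0.8844 bits


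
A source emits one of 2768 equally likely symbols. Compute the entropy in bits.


H = log2(n) = log2(2768) = 11.4346

11.4346 bits


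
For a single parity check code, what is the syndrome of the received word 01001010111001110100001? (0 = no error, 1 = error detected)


Syndrome = XOR of all bits = 0 XOR 1 XOR 0 XOR 0 XOR 1 XOR 0 XOR 1 XOR 0 XOR 1 XOR 1 XOR 1 XOR 0 XOR 0 XOR 1 XOR 1 XOR 1 XOR 0 XOR 1 XOR 0 XOR 0 XOR 0 XOR 0 XOR 1 = 1

1


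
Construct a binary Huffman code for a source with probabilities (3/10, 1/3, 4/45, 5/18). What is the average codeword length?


Huffman construction (repeatedly merge the two least-probable nodes; each merge adds 1 bit to every symbol beneath it): 4/45 + 5/18 = 11/30; 3/10 + 1/3 = 19/30; 11/30 + 19/30 = 1. Resulting codeword lengths (in the order the probabilities were given): (2, 2, 2, 2). L_avg = sum(p_i * l_i) = 3/10*2 + 1/3*2 + 4/45*2 + 5/18*2 = 2

2.0 bits


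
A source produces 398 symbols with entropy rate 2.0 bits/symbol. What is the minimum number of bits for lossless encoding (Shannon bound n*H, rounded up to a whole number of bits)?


Minimum bits >= n * H = 398 * 2.0 = 796.0, rounded up to a whole number of bits = 796

796 bits


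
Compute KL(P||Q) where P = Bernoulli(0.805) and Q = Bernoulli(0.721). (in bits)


KL = p*log2(p/q) + (1-p)*log2((1-p)/(1-q)) = 0.805*log2(0.805/0.721) + 0.195*log2(0.195/0.279) = 0.0272

0.0272 bits


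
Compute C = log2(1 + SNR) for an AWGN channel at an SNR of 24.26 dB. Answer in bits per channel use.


SNR_linear = 10^(24.26/10) = 266.6859; C = log2(1 + SNR_linear) = log2(1 + 266.6859) = 8.0644

8.0644 bits/channel use


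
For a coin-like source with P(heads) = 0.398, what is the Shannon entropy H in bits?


H = -p*log2(p) - (1-p)*log2(1-p). -0.398*log2(0.398) = 0.529006; -0.602*log2(0.602) = 0.440763. H = 0.529006 + 0.440763 = 0.9698

0.9698 bits


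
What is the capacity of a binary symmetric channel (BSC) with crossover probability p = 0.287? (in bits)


H(p) = -p*log2(p) - (1-p)*log2(1-p) = -0.287*log2(0.287) - 0.713*log2(0.713) = 0.516852 + 0.347963 = 0.8648. C = 1 - H(p) = 1 - 0.8648 = 0.1352

0.1352 bits


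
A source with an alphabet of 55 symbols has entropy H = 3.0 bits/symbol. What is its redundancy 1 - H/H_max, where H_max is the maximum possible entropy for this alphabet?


H_max = log2(K) = log2(55) = 5.7814 bits/symbol. Redundancy = 1 - H/H_max = 1 - 3.0/5.7814 = 1 - 0.5189 = 0.4811

0.4811


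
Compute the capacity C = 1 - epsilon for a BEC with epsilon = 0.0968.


C = 1 - epsilon = 1 - 0.0968 = 0.9032

0.9032 bits


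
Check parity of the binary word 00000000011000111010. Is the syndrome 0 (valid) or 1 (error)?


Syndrome = XOR of all bits = 0 XOR 0 XOR 0 XOR 0 XOR 0 XOR 0 XOR 0 XOR 0 XOR 0 XOR 1 XOR 1 XOR 0 XOR 0 XOR 0 XOR 1 XOR 1 XOR 1 XOR 0 XOR 1 XOR 0 = 0

0


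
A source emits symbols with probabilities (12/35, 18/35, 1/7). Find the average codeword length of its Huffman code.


Huffman construction (repeatedly merge the two least-probable nodes; each merge adds 1 bit to every symbol beneath it): 1/7 + 12/35 = 17/35; 17/35 + 18/35 = 1. Resulting codeword lengths (in the order the probabilities were given): (2, 1, 2). L_avg = sum(p_i * l_i) = 12/35*2 + 18/35*1 + 1/7*2 = 52/35 = 1.4857

1.4857 bits


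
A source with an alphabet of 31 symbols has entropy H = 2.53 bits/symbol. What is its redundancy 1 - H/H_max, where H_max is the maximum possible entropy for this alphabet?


H_max = log2(K) = log2(31) = 4.9542 bits/symbol. Redundancy = 1 - H/H_max = 1 - 2.53/4.9542 = 1 - 0.5107 = 0.4893

0.4893


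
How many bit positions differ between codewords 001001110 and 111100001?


Count differing positions: ^ ^ . ^ . ^ ^ ^ ^ = 7 differences

7


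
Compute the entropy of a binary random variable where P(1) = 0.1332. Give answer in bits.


H = -p*log2(p) - (1-p)*log2(1-p). -0.1332*log2(0.1332) = 0.387390; -0.8668*log2(0.8668) = 0.178759. H = 0.387390 + 0.178759 = 0.5661

0.5661 bits


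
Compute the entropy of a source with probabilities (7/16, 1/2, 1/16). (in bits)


H = -sum(p_i * log2(p_i)). Terms: -(7/16)*log2(7/16) = 0.521782; -(1/2)*log2(1/2) = 0.500000; -(1/16)*log2(1/16) = 0.250000. H = 0.521782 + 0.500000 + 0.250000 = 1.2718

1.2718 bits


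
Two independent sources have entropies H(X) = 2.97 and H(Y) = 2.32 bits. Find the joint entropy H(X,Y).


For independent variables, H(X,Y) = H(X) + H(Y) = 2.97 + 2.32 = 5.29

5.29 bits


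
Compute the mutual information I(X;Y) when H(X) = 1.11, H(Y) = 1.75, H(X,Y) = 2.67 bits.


I(X;Y) = H(X) + H(Y) - H(X,Y) = 1.11 + 1.75 - 2.67 = 0.19

0.19 bits


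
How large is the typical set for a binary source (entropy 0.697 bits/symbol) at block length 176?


log2|A_typical| = nH = 176 * 0.697 = 122.672, so |A_typical| ~ 2^122.672 = 8.471e+36

8.471e+36


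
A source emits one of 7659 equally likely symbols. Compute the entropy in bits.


H = log2(n) = log2(7659) = 12.9029

12.9029 bits


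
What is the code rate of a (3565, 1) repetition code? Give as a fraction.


Rate = k/n = 1/3565

1/3565


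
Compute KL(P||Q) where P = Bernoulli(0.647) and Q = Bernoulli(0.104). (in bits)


KL = p*log2(p/q) + (1-p)*log2((1-p)/(1-q)) = 0.647*log2(0.647/0.104) + 0.353*log2(0.353/0.896) = 1.2319

1.2319 bits


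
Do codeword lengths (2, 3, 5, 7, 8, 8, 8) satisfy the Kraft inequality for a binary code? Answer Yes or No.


Kraft sum = sum(2^(-l_i)) = 0.4258, need <= 1. Result: satisfied (a binary prefix-free code with these lengths exists)

Yes


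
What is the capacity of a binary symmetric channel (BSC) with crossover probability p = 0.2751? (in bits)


H(p) = -p*log2(p) - (1-p)*log2(1-p) = -0.2751*log2(0.2751) - 0.7249*log2(0.7249) = 0.512228 + 0.336460 = 0.8487. C = 1 - H(p) = 1 - 0.8487 = 0.1513

0.1513 bits


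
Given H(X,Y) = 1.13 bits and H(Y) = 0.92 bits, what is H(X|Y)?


H(X|Y) = H(X,Y) - H(Y) = 1.13 - 0.92 = 0.21

0.21 bits


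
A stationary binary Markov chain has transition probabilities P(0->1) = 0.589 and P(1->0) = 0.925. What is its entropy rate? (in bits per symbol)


Stationary distribution: pi_0 = p10/(p01+p10) = 0.611, pi_1 = 0.389. Entropy rate H' = pi_0*H(p01) + pi_1*H(p10) = 0.611*0.977 + 0.389*0.3843 = 0.7464

0.7464 bits/symbol


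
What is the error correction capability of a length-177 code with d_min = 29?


Correction capability = floor((d-1)/2) = floor((29-1)/2) = 14

14 errors


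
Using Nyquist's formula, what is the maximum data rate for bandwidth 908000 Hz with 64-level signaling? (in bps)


Rate = 2 * B * log2(M) = 2 * 908000 * 6.0 = 10896000.0

10896000.0 bps


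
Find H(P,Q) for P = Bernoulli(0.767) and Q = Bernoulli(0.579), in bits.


H(P,Q) = -p*log2(q) - (1-p)*log2(1-q). -0.767*log2(0.579) = 0.604676; -0.233*log2(0.421) = 0.290809. H(P,Q) = 0.604676 + 0.290809 = 0.8955

0.8955 bits


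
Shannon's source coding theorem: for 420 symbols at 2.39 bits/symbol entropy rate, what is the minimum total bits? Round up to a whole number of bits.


Minimum bits >= n * H = 420 * 2.39 = 1003.8, rounded up to a whole number of bits = 1004

1004 bits


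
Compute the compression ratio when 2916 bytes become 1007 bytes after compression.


Ratio = original / compressed = 2916 / 1007 = 2.8957

2.8957


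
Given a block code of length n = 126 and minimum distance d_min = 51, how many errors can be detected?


Detection capability = d_min - 1 = 51 - 1 = 50

50 errors


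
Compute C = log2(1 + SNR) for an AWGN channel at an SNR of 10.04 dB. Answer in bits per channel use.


SNR_linear = 10^(10.04/10) = 10.0925; C = log2(1 + SNR_linear) = log2(1 + 10.0925) = 3.4715

3.4715 bits/channel use


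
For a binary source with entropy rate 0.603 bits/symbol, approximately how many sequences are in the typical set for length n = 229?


log2|A_typical| = nH = 229 * 0.603 = 138.087, so |A_typical| ~ 2^138.087 = 3.701e+41

3.701e+41


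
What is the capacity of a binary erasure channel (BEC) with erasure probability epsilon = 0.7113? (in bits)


C = 1 - epsilon = 1 - 0.7113 = 0.2887

0.2887 bits


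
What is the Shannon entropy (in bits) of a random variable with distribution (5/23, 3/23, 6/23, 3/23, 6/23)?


H = -sum(p_i * log2(p_i)). Terms: -(5/23)*log2(5/23) = 0.478616; -(3/23)*log2(3/23) = 0.383296; -(6/23)*log2(6/23) = 0.505722; -(3/23)*log2(3/23) = 0.383296; -(6/23)*log2(6/23) = 0.505722. H = 0.478616 + 0.383296 + 0.505722 + 0.383296 + 0.505722 = 2.2567

2.2567 bits


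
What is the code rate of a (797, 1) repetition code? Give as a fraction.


Rate = k/n = 1/797

1/797


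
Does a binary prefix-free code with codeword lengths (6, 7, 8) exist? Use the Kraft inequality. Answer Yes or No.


Kraft sum = sum(2^(-l_i)) = 0.0273, need <= 1. Result: satisfied (a binary prefix-free code with these lengths exists)

Yes


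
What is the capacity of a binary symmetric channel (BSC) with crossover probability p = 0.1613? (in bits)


H(p) = -p*log2(p) - (1-p)*log2(1-p) = -0.1613*log2(0.1613) - 0.8387*log2(0.8387) = 0.424571 + 0.212840 = 0.6374. C = 1 - H(p) = 1 - 0.6374 = 0.3626

0.3626 bits


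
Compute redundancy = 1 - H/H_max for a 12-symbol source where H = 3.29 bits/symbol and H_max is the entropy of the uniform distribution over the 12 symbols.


H_max = log2(K) = log2(12) = 3.585 bits/symbol. Redundancy = 1 - H/H_max = 1 - 3.29/3.585 = 1 - 0.9177 = 0.0823

0.0823


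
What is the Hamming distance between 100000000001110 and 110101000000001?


Count differing positions: . ^ . ^ . ^ . . . . . ^ ^ ^ ^ = 7 differences

7


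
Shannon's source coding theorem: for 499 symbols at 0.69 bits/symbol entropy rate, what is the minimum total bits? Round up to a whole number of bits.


Minimum bits >= n * H = 499 * 0.69 = 344.31, rounded up to a whole number of bits = 345

345 bits


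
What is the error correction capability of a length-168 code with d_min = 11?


Correction capability = floor((d-1)/2) = floor((11-1)/2) = 5

5 errors


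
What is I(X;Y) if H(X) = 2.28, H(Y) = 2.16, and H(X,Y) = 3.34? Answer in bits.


I(X;Y) = H(X) + H(Y) - H(X,Y) = 2.28 + 2.16 - 3.34 = 1.1

1.1 bits


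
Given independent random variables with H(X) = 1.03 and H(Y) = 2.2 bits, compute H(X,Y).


For independent variables, H(X,Y) = H(X) + H(Y) = 1.03 + 2.2 = 3.23

3.23 bits


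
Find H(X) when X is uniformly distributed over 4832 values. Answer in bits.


H = log2(n) = log2(4832) = 12.2384

12.2384 bits


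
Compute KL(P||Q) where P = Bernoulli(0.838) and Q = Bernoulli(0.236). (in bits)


KL = p*log2(p/q) + (1-p)*log2((1-p)/(1-q)) = 0.838*log2(0.838/0.236) + 0.162*log2(0.162/0.764) = 1.1695

1.1695 bits


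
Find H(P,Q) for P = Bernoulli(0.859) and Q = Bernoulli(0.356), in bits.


H(P,Q) = -p*log2(q) - (1-p)*log2(1-q). -0.859*log2(0.356) = 1.279954; -0.141*log2(0.644) = 0.089516. H(P,Q) = 1.279954 + 0.089516 = 1.3695

1.3695 bits


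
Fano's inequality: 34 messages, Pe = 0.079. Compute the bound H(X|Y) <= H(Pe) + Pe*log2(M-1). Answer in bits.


H(Pe) = -Pe*log2(Pe) - (1-Pe)*log2(1-Pe) = -0.079*log2(0.079) - 0.921*log2(0.921) = 0.289298 + 0.109348 = 0.3986. Pe*log2(M-1) = 0.079*log2(33) = 0.398507. Bound = H(Pe) + Pe*log2(M-1) = 0.289298 + 0.109348 + 0.398507 = 0.7972

0.7972 bits


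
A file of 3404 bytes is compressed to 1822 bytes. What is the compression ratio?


Ratio = original / compressed = 3404 / 1822 = 1.8683

1.8683


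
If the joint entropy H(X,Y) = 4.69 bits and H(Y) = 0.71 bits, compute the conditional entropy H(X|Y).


H(X|Y) = H(X,Y) - H(Y) = 4.69 - 0.71 = 3.98

3.98 bits


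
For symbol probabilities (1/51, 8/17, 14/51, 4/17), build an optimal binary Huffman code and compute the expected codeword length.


Huffman construction (repeatedly merge the two least-probable nodes; each merge adds 1 bit to every symbol beneath it): 1/51 + 4/17 = 13/51; 13/51 + 14/51 = 9/17; 8/17 + 9/17 = 1. Resulting codeword lengths (in the order the probabilities were given): (3, 1, 2, 3). L_avg = sum(p_i * l_i) = 1/51*3 + 8/17*1 + 14/51*2 + 4/17*3 = 91/51 = 1.7843

1.7843 bits


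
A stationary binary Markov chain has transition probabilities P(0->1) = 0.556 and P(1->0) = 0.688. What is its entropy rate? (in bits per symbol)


Stationary distribution: pi_0 = p10/(p01+p10) = 0.5531, pi_1 = 0.4469. Entropy rate H' = pi_0*H(p01) + pi_1*H(p10) = 0.5531*0.9909 + 0.4469*0.8955 = 0.9483

0.9483 bits/symbol


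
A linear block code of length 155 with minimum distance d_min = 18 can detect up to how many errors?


Detection capability = d_min - 1 = 18 - 1 = 17

17 errors


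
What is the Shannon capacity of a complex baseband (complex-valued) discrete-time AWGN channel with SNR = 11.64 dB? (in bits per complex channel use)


SNR_linear = 10^(11.64/10) = 14.5881; C = log2(1 + SNR_linear) = log2(1 + 14.5881) = 3.9624

3.9624 bits/channel use


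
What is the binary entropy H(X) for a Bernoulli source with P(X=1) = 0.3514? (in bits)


H = -p*log2(p) - (1-p)*log2(1-p). -0.3514*log2(0.3514) = 0.530197; -0.6486*log2(0.6486) = 0.405115. H = 0.530197 + 0.405115 = 0.9353

0.9353 bits


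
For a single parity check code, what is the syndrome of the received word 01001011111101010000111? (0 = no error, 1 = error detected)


Syndrome = XOR of all bits = 0 XOR 1 XOR 0 XOR 0 XOR 1 XOR 0 XOR 1 XOR 1 XOR 1 XOR 1 XOR 1 XOR 1 XOR 0 XOR 1 XOR 0 XOR 1 XOR 0 XOR 0 XOR 0 XOR 0 XOR 1 XOR 1 XOR 1 = 1

1


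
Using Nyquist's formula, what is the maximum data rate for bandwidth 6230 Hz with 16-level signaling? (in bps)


Rate = 2 * B * log2(M) = 2 * 6230 * 4.0 = 49840.0

49840.0 bps


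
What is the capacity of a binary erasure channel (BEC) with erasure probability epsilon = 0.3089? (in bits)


C = 1 - epsilon = 1 - 0.3089 = 0.6911

0.6911 bits
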